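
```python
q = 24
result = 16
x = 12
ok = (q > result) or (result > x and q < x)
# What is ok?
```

Answer: True

Derivation:
Trace (tracking ok):
q = 24  # -> q = 24
result = 16  # -> result = 16
x = 12  # -> x = 12
ok = q > result or (result > x and q < x)  # -> ok = True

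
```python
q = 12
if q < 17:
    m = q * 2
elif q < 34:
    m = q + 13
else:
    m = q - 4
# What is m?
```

Trace (tracking m):
q = 12  # -> q = 12
if q < 17:  # condition is True
    m = q * 2  # -> m = 24

Answer: 24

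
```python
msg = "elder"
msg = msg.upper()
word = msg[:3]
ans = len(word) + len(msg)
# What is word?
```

Answer: 'ELD'

Derivation:
Trace (tracking word):
msg = 'elder'  # -> msg = 'elder'
msg = msg.upper()  # -> msg = 'ELDER'
word = msg[:3]  # -> word = 'ELD'
ans = len(word) + len(msg)  # -> ans = 8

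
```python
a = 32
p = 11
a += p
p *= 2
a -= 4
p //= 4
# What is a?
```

Answer: 39

Derivation:
Trace (tracking a):
a = 32  # -> a = 32
p = 11  # -> p = 11
a += p  # -> a = 43
p *= 2  # -> p = 22
a -= 4  # -> a = 39
p //= 4  # -> p = 5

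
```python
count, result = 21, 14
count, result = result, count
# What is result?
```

Trace (tracking result):
count, result = (21, 14)  # -> count = 21, result = 14
count, result = (result, count)  # -> count = 14, result = 21

Answer: 21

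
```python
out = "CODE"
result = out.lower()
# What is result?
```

Answer: 'code'

Derivation:
Trace (tracking result):
out = 'CODE'  # -> out = 'CODE'
result = out.lower()  # -> result = 'code'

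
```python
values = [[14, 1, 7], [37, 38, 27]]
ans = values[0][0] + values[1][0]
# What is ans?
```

Answer: 51

Derivation:
Trace (tracking ans):
values = [[14, 1, 7], [37, 38, 27]]  # -> values = [[14, 1, 7], [37, 38, 27]]
ans = values[0][0] + values[1][0]  # -> ans = 51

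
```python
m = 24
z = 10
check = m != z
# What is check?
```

Answer: True

Derivation:
Trace (tracking check):
m = 24  # -> m = 24
z = 10  # -> z = 10
check = m != z  # -> check = True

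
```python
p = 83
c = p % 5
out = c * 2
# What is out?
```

Trace (tracking out):
p = 83  # -> p = 83
c = p % 5  # -> c = 3
out = c * 2  # -> out = 6

Answer: 6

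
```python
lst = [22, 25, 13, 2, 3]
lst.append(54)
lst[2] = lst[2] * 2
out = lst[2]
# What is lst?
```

Trace (tracking lst):
lst = [22, 25, 13, 2, 3]  # -> lst = [22, 25, 13, 2, 3]
lst.append(54)  # -> lst = [22, 25, 13, 2, 3, 54]
lst[2] = lst[2] * 2  # -> lst = [22, 25, 26, 2, 3, 54]
out = lst[2]  # -> out = 26

Answer: [22, 25, 26, 2, 3, 54]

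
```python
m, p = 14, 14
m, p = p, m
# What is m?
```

Answer: 14

Derivation:
Trace (tracking m):
m, p = (14, 14)  # -> m = 14, p = 14
m, p = (p, m)  # -> m = 14, p = 14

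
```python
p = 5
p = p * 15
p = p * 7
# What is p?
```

Trace (tracking p):
p = 5  # -> p = 5
p = p * 15  # -> p = 75
p = p * 7  # -> p = 525

Answer: 525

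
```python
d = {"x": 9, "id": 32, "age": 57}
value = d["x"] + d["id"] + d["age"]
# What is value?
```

Trace (tracking value):
d = {'x': 9, 'id': 32, 'age': 57}  # -> d = {'x': 9, 'id': 32, 'age': 57}
value = d['x'] + d['id'] + d['age']  # -> value = 98

Answer: 98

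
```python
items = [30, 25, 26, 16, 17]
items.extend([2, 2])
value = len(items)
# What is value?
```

Answer: 7

Derivation:
Trace (tracking value):
items = [30, 25, 26, 16, 17]  # -> items = [30, 25, 26, 16, 17]
items.extend([2, 2])  # -> items = [30, 25, 26, 16, 17, 2, 2]
value = len(items)  # -> value = 7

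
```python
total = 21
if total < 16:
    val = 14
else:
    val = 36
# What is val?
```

Trace (tracking val):
total = 21  # -> total = 21
if total < 16:  # condition is False
else:
    val = 36  # -> val = 36

Answer: 36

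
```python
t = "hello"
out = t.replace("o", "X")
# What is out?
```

Trace (tracking out):
t = 'hello'  # -> t = 'hello'
out = t.replace('o', 'X')  # -> out = 'hellX'

Answer: 'hellX'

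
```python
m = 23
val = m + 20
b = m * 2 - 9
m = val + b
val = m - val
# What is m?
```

Trace (tracking m):
m = 23  # -> m = 23
val = m + 20  # -> val = 43
b = m * 2 - 9  # -> b = 37
m = val + b  # -> m = 80
val = m - val  # -> val = 37

Answer: 80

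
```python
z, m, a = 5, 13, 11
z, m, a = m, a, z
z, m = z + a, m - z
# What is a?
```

Trace (tracking a):
z, m, a = (5, 13, 11)  # -> z = 5, m = 13, a = 11
z, m, a = (m, a, z)  # -> z = 13, m = 11, a = 5
z, m = (z + a, m - z)  # -> z = 18, m = -2

Answer: 5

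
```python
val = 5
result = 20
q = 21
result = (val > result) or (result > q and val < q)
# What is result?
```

Answer: False

Derivation:
Trace (tracking result):
val = 5  # -> val = 5
result = 20  # -> result = 20
q = 21  # -> q = 21
result = val > result or (result > q and val < q)  # -> result = False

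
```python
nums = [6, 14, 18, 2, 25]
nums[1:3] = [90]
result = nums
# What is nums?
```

Answer: [6, 90, 2, 25]

Derivation:
Trace (tracking nums):
nums = [6, 14, 18, 2, 25]  # -> nums = [6, 14, 18, 2, 25]
nums[1:3] = [90]  # -> nums = [6, 90, 2, 25]
result = nums  # -> result = [6, 90, 2, 25]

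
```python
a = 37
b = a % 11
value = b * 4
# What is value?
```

Trace (tracking value):
a = 37  # -> a = 37
b = a % 11  # -> b = 4
value = b * 4  # -> value = 16

Answer: 16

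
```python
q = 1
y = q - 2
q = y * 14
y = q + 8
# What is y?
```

Answer: -6

Derivation:
Trace (tracking y):
q = 1  # -> q = 1
y = q - 2  # -> y = -1
q = y * 14  # -> q = -14
y = q + 8  # -> y = -6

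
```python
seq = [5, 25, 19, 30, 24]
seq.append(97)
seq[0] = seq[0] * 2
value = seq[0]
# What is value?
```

Answer: 10

Derivation:
Trace (tracking value):
seq = [5, 25, 19, 30, 24]  # -> seq = [5, 25, 19, 30, 24]
seq.append(97)  # -> seq = [5, 25, 19, 30, 24, 97]
seq[0] = seq[0] * 2  # -> seq = [10, 25, 19, 30, 24, 97]
value = seq[0]  # -> value = 10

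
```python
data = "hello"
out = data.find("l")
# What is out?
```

Trace (tracking out):
data = 'hello'  # -> data = 'hello'
out = data.find('l')  # -> out = 2

Answer: 2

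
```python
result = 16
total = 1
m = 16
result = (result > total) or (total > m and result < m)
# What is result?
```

Trace (tracking result):
result = 16  # -> result = 16
total = 1  # -> total = 1
m = 16  # -> m = 16
result = result > total or (total > m and result < m)  # -> result = True

Answer: True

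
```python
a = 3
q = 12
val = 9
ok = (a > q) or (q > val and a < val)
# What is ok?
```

Answer: True

Derivation:
Trace (tracking ok):
a = 3  # -> a = 3
q = 12  # -> q = 12
val = 9  # -> val = 9
ok = a > q or (q > val and a < val)  # -> ok = True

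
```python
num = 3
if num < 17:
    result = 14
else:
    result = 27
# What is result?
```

Trace (tracking result):
num = 3  # -> num = 3
if num < 17:  # condition is True
    result = 14  # -> result = 14

Answer: 14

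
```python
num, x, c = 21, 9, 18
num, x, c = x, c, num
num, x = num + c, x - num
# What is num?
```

Answer: 30

Derivation:
Trace (tracking num):
num, x, c = (21, 9, 18)  # -> num = 21, x = 9, c = 18
num, x, c = (x, c, num)  # -> num = 9, x = 18, c = 21
num, x = (num + c, x - num)  # -> num = 30, x = 9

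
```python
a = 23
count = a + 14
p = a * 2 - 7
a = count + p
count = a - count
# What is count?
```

Answer: 39

Derivation:
Trace (tracking count):
a = 23  # -> a = 23
count = a + 14  # -> count = 37
p = a * 2 - 7  # -> p = 39
a = count + p  # -> a = 76
count = a - count  # -> count = 39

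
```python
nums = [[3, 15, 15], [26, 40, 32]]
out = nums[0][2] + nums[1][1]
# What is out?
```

Trace (tracking out):
nums = [[3, 15, 15], [26, 40, 32]]  # -> nums = [[3, 15, 15], [26, 40, 32]]
out = nums[0][2] + nums[1][1]  # -> out = 55

Answer: 55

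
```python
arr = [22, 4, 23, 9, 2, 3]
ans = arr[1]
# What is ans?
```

Trace (tracking ans):
arr = [22, 4, 23, 9, 2, 3]  # -> arr = [22, 4, 23, 9, 2, 3]
ans = arr[1]  # -> ans = 4

Answer: 4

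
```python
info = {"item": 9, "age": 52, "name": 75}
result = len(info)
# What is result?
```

Answer: 3

Derivation:
Trace (tracking result):
info = {'item': 9, 'age': 52, 'name': 75}  # -> info = {'item': 9, 'age': 52, 'name': 75}
result = len(info)  # -> result = 3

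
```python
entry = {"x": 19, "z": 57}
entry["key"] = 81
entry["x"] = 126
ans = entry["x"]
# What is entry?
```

Answer: {'x': 126, 'z': 57, 'key': 81}

Derivation:
Trace (tracking entry):
entry = {'x': 19, 'z': 57}  # -> entry = {'x': 19, 'z': 57}
entry['key'] = 81  # -> entry = {'x': 19, 'z': 57, 'key': 81}
entry['x'] = 126  # -> entry = {'x': 126, 'z': 57, 'key': 81}
ans = entry['x']  # -> ans = 126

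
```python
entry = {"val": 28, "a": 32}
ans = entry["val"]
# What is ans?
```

Trace (tracking ans):
entry = {'val': 28, 'a': 32}  # -> entry = {'val': 28, 'a': 32}
ans = entry['val']  # -> ans = 28

Answer: 28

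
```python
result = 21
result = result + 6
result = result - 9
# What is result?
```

Answer: 18

Derivation:
Trace (tracking result):
result = 21  # -> result = 21
result = result + 6  # -> result = 27
result = result - 9  # -> result = 18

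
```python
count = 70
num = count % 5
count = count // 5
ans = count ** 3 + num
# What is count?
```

Answer: 14

Derivation:
Trace (tracking count):
count = 70  # -> count = 70
num = count % 5  # -> num = 0
count = count // 5  # -> count = 14
ans = count ** 3 + num  # -> ans = 2744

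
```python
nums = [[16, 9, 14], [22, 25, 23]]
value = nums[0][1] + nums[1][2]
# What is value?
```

Trace (tracking value):
nums = [[16, 9, 14], [22, 25, 23]]  # -> nums = [[16, 9, 14], [22, 25, 23]]
value = nums[0][1] + nums[1][2]  # -> value = 32

Answer: 32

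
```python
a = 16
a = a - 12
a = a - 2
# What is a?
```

Answer: 2

Derivation:
Trace (tracking a):
a = 16  # -> a = 16
a = a - 12  # -> a = 4
a = a - 2  # -> a = 2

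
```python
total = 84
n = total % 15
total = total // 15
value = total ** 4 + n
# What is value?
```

Answer: 634

Derivation:
Trace (tracking value):
total = 84  # -> total = 84
n = total % 15  # -> n = 9
total = total // 15  # -> total = 5
value = total ** 4 + n  # -> value = 634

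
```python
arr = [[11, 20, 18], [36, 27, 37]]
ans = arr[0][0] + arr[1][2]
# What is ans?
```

Answer: 48

Derivation:
Trace (tracking ans):
arr = [[11, 20, 18], [36, 27, 37]]  # -> arr = [[11, 20, 18], [36, 27, 37]]
ans = arr[0][0] + arr[1][2]  # -> ans = 48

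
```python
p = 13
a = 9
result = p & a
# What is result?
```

Trace (tracking result):
p = 13  # -> p = 13
a = 9  # -> a = 9
result = p & a  # -> result = 9

Answer: 9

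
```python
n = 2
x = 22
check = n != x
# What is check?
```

Answer: True

Derivation:
Trace (tracking check):
n = 2  # -> n = 2
x = 22  # -> x = 22
check = n != x  # -> check = True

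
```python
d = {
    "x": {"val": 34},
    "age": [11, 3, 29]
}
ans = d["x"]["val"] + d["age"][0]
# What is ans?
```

Answer: 45

Derivation:
Trace (tracking ans):
d = {'x': {'val': 34}, 'age': [11, 3, 29]}  # -> d = {'x': {'val': 34}, 'age': [11, 3, 29]}
ans = d['x']['val'] + d['age'][0]  # -> ans = 45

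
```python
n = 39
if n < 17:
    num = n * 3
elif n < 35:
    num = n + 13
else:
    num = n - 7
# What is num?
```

Trace (tracking num):
n = 39  # -> n = 39
if n < 17:  # condition is False
elif n < 35:  # condition is False
else:
    num = n - 7  # -> num = 32

Answer: 32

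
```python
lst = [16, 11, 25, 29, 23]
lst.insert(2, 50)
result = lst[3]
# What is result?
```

Answer: 25

Derivation:
Trace (tracking result):
lst = [16, 11, 25, 29, 23]  # -> lst = [16, 11, 25, 29, 23]
lst.insert(2, 50)  # -> lst = [16, 11, 50, 25, 29, 23]
result = lst[3]  # -> result = 25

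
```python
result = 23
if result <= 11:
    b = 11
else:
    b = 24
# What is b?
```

Answer: 24

Derivation:
Trace (tracking b):
result = 23  # -> result = 23
if result <= 11:  # condition is False
else:
    b = 24  # -> b = 24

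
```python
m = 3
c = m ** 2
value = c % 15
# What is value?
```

Trace (tracking value):
m = 3  # -> m = 3
c = m ** 2  # -> c = 9
value = c % 15  # -> value = 9

Answer: 9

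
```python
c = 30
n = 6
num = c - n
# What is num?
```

Answer: 24

Derivation:
Trace (tracking num):
c = 30  # -> c = 30
n = 6  # -> n = 6
num = c - n  # -> num = 24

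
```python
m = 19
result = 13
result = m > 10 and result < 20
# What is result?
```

Trace (tracking result):
m = 19  # -> m = 19
result = 13  # -> result = 13
result = m > 10 and result < 20  # -> result = True

Answer: True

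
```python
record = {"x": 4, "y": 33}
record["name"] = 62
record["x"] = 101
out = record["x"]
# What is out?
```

Trace (tracking out):
record = {'x': 4, 'y': 33}  # -> record = {'x': 4, 'y': 33}
record['name'] = 62  # -> record = {'x': 4, 'y': 33, 'name': 62}
record['x'] = 101  # -> record = {'x': 101, 'y': 33, 'name': 62}
out = record['x']  # -> out = 101

Answer: 101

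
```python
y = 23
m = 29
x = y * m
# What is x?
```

Answer: 667

Derivation:
Trace (tracking x):
y = 23  # -> y = 23
m = 29  # -> m = 29
x = y * m  # -> x = 667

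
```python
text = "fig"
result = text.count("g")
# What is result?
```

Answer: 1

Derivation:
Trace (tracking result):
text = 'fig'  # -> text = 'fig'
result = text.count('g')  # -> result = 1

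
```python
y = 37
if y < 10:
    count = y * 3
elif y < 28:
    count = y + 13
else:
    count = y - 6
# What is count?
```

Answer: 31

Derivation:
Trace (tracking count):
y = 37  # -> y = 37
if y < 10:  # condition is False
elif y < 28:  # condition is False
else:
    count = y - 6  # -> count = 31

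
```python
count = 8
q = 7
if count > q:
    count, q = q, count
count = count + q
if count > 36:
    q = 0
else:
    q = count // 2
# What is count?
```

Answer: 15

Derivation:
Trace (tracking count):
count = 8  # -> count = 8
q = 7  # -> q = 7
if count > q:  # condition is True
    count, q = (q, count)  # -> count = 7, q = 8
count = count + q  # -> count = 15
if count > 36:  # condition is False
else:
    q = count // 2  # -> q = 7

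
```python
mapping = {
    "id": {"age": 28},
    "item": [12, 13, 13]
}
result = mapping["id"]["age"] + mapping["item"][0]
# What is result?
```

Answer: 40

Derivation:
Trace (tracking result):
mapping = {'id': {'age': 28}, 'item': [12, 13, 13]}  # -> mapping = {'id': {'age': 28}, 'item': [12, 13, 13]}
result = mapping['id']['age'] + mapping['item'][0]  # -> result = 40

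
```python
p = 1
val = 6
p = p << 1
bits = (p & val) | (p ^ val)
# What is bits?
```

Trace (tracking bits):
p = 1  # -> p = 1
val = 6  # -> val = 6
p = p << 1  # -> p = 2
bits = p & val | p ^ val  # -> bits = 6

Answer: 6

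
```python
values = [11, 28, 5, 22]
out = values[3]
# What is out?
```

Trace (tracking out):
values = [11, 28, 5, 22]  # -> values = [11, 28, 5, 22]
out = values[3]  # -> out = 22

Answer: 22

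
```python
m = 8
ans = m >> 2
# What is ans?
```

Trace (tracking ans):
m = 8  # -> m = 8
ans = m >> 2  # -> ans = 2

Answer: 2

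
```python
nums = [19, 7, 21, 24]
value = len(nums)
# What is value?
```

Trace (tracking value):
nums = [19, 7, 21, 24]  # -> nums = [19, 7, 21, 24]
value = len(nums)  # -> value = 4

Answer: 4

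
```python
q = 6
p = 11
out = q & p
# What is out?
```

Trace (tracking out):
q = 6  # -> q = 6
p = 11  # -> p = 11
out = q & p  # -> out = 2

Answer: 2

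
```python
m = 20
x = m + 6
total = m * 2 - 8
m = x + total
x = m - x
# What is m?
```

Trace (tracking m):
m = 20  # -> m = 20
x = m + 6  # -> x = 26
total = m * 2 - 8  # -> total = 32
m = x + total  # -> m = 58
x = m - x  # -> x = 32

Answer: 58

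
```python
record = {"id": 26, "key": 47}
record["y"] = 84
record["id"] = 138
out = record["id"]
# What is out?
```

Trace (tracking out):
record = {'id': 26, 'key': 47}  # -> record = {'id': 26, 'key': 47}
record['y'] = 84  # -> record = {'id': 26, 'key': 47, 'y': 84}
record['id'] = 138  # -> record = {'id': 138, 'key': 47, 'y': 84}
out = record['id']  # -> out = 138

Answer: 138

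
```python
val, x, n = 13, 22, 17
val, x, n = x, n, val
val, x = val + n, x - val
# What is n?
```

Answer: 13

Derivation:
Trace (tracking n):
val, x, n = (13, 22, 17)  # -> val = 13, x = 22, n = 17
val, x, n = (x, n, val)  # -> val = 22, x = 17, n = 13
val, x = (val + n, x - val)  # -> val = 35, x = -5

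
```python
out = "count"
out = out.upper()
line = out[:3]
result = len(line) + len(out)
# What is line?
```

Trace (tracking line):
out = 'count'  # -> out = 'count'
out = out.upper()  # -> out = 'COUNT'
line = out[:3]  # -> line = 'COU'
result = len(line) + len(out)  # -> result = 8

Answer: 'COU'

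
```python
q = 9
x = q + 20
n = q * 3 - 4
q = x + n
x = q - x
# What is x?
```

Answer: 23

Derivation:
Trace (tracking x):
q = 9  # -> q = 9
x = q + 20  # -> x = 29
n = q * 3 - 4  # -> n = 23
q = x + n  # -> q = 52
x = q - x  # -> x = 23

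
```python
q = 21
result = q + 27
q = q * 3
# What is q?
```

Trace (tracking q):
q = 21  # -> q = 21
result = q + 27  # -> result = 48
q = q * 3  # -> q = 63

Answer: 63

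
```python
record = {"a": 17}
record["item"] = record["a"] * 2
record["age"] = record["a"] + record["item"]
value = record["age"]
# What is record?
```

Answer: {'a': 17, 'item': 34, 'age': 51}

Derivation:
Trace (tracking record):
record = {'a': 17}  # -> record = {'a': 17}
record['item'] = record['a'] * 2  # -> record = {'a': 17, 'item': 34}
record['age'] = record['a'] + record['item']  # -> record = {'a': 17, 'item': 34, 'age': 51}
value = record['age']  # -> value = 51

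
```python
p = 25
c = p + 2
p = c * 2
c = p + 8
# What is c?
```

Answer: 62

Derivation:
Trace (tracking c):
p = 25  # -> p = 25
c = p + 2  # -> c = 27
p = c * 2  # -> p = 54
c = p + 8  # -> c = 62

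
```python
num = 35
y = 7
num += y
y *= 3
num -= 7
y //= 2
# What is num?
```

Answer: 35

Derivation:
Trace (tracking num):
num = 35  # -> num = 35
y = 7  # -> y = 7
num += y  # -> num = 42
y *= 3  # -> y = 21
num -= 7  # -> num = 35
y //= 2  # -> y = 10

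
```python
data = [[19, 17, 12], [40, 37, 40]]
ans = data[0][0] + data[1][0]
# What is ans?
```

Trace (tracking ans):
data = [[19, 17, 12], [40, 37, 40]]  # -> data = [[19, 17, 12], [40, 37, 40]]
ans = data[0][0] + data[1][0]  # -> ans = 59

Answer: 59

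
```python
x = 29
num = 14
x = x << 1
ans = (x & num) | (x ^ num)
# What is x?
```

Trace (tracking x):
x = 29  # -> x = 29
num = 14  # -> num = 14
x = x << 1  # -> x = 58
ans = x & num | x ^ num  # -> ans = 62

Answer: 58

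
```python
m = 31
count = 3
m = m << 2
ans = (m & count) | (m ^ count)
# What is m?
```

Trace (tracking m):
m = 31  # -> m = 31
count = 3  # -> count = 3
m = m << 2  # -> m = 124
ans = m & count | m ^ count  # -> ans = 127

Answer: 124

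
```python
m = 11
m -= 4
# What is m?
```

Answer: 7

Derivation:
Trace (tracking m):
m = 11  # -> m = 11
m -= 4  # -> m = 7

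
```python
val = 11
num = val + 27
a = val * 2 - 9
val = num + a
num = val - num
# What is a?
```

Trace (tracking a):
val = 11  # -> val = 11
num = val + 27  # -> num = 38
a = val * 2 - 9  # -> a = 13
val = num + a  # -> val = 51
num = val - num  # -> num = 13

Answer: 13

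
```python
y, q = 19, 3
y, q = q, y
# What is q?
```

Answer: 19

Derivation:
Trace (tracking q):
y, q = (19, 3)  # -> y = 19, q = 3
y, q = (q, y)  # -> y = 3, q = 19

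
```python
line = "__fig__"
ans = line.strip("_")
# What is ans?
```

Trace (tracking ans):
line = '__fig__'  # -> line = '__fig__'
ans = line.strip('_')  # -> ans = 'fig'

Answer: 'fig'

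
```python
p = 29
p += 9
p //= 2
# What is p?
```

Trace (tracking p):
p = 29  # -> p = 29
p += 9  # -> p = 38
p //= 2  # -> p = 19

Answer: 19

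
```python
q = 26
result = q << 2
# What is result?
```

Answer: 104

Derivation:
Trace (tracking result):
q = 26  # -> q = 26
result = q << 2  # -> result = 104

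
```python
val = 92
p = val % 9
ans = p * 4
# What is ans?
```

Trace (tracking ans):
val = 92  # -> val = 92
p = val % 9  # -> p = 2
ans = p * 4  # -> ans = 8

Answer: 8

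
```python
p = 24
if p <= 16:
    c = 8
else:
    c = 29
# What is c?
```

Answer: 29

Derivation:
Trace (tracking c):
p = 24  # -> p = 24
if p <= 16:  # condition is False
else:
    c = 29  # -> c = 29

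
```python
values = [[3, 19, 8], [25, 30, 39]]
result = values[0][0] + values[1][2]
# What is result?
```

Trace (tracking result):
values = [[3, 19, 8], [25, 30, 39]]  # -> values = [[3, 19, 8], [25, 30, 39]]
result = values[0][0] + values[1][2]  # -> result = 42

Answer: 42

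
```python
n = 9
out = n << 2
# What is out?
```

Answer: 36

Derivation:
Trace (tracking out):
n = 9  # -> n = 9
out = n << 2  # -> out = 36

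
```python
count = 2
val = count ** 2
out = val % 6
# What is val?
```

Trace (tracking val):
count = 2  # -> count = 2
val = count ** 2  # -> val = 4
out = val % 6  # -> out = 4

Answer: 4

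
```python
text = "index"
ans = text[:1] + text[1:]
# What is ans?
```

Answer: 'index'

Derivation:
Trace (tracking ans):
text = 'index'  # -> text = 'index'
ans = text[:1] + text[1:]  # -> ans = 'index'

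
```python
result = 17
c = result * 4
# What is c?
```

Trace (tracking c):
result = 17  # -> result = 17
c = result * 4  # -> c = 68

Answer: 68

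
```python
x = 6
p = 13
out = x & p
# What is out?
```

Trace (tracking out):
x = 6  # -> x = 6
p = 13  # -> p = 13
out = x & p  # -> out = 4

Answer: 4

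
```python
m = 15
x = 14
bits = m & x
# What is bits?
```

Trace (tracking bits):
m = 15  # -> m = 15
x = 14  # -> x = 14
bits = m & x  # -> bits = 14

Answer: 14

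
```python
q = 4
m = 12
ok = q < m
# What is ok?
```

Answer: True

Derivation:
Trace (tracking ok):
q = 4  # -> q = 4
m = 12  # -> m = 12
ok = q < m  # -> ok = True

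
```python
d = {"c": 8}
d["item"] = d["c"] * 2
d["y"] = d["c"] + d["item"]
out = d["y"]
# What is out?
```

Answer: 24

Derivation:
Trace (tracking out):
d = {'c': 8}  # -> d = {'c': 8}
d['item'] = d['c'] * 2  # -> d = {'c': 8, 'item': 16}
d['y'] = d['c'] + d['item']  # -> d = {'c': 8, 'item': 16, 'y': 24}
out = d['y']  # -> out = 24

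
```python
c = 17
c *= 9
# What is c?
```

Trace (tracking c):
c = 17  # -> c = 17
c *= 9  # -> c = 153

Answer: 153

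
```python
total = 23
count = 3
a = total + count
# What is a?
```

Trace (tracking a):
total = 23  # -> total = 23
count = 3  # -> count = 3
a = total + count  # -> a = 26

Answer: 26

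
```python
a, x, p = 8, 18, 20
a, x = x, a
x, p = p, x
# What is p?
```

Trace (tracking p):
a, x, p = (8, 18, 20)  # -> a = 8, x = 18, p = 20
a, x = (x, a)  # -> a = 18, x = 8
x, p = (p, x)  # -> x = 20, p = 8

Answer: 8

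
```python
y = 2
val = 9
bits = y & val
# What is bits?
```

Answer: 0

Derivation:
Trace (tracking bits):
y = 2  # -> y = 2
val = 9  # -> val = 9
bits = y & val  # -> bits = 0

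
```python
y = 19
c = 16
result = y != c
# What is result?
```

Answer: True

Derivation:
Trace (tracking result):
y = 19  # -> y = 19
c = 16  # -> c = 16
result = y != c  # -> result = True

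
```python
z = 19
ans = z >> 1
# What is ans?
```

Answer: 9

Derivation:
Trace (tracking ans):
z = 19  # -> z = 19
ans = z >> 1  # -> ans = 9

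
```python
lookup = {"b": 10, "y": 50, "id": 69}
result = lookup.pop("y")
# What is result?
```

Answer: 50

Derivation:
Trace (tracking result):
lookup = {'b': 10, 'y': 50, 'id': 69}  # -> lookup = {'b': 10, 'y': 50, 'id': 69}
result = lookup.pop('y')  # -> result = 50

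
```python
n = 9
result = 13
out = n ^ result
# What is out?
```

Answer: 4

Derivation:
Trace (tracking out):
n = 9  # -> n = 9
result = 13  # -> result = 13
out = n ^ result  # -> out = 4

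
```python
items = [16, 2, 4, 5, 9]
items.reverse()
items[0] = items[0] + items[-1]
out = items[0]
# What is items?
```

Trace (tracking items):
items = [16, 2, 4, 5, 9]  # -> items = [16, 2, 4, 5, 9]
items.reverse()  # -> items = [9, 5, 4, 2, 16]
items[0] = items[0] + items[-1]  # -> items = [25, 5, 4, 2, 16]
out = items[0]  # -> out = 25

Answer: [25, 5, 4, 2, 16]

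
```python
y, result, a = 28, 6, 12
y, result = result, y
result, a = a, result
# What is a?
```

Trace (tracking a):
y, result, a = (28, 6, 12)  # -> y = 28, result = 6, a = 12
y, result = (result, y)  # -> y = 6, result = 28
result, a = (a, result)  # -> result = 12, a = 28

Answer: 28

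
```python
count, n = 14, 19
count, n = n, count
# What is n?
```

Trace (tracking n):
count, n = (14, 19)  # -> count = 14, n = 19
count, n = (n, count)  # -> count = 19, n = 14

Answer: 14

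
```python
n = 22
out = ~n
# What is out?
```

Answer: -23

Derivation:
Trace (tracking out):
n = 22  # -> n = 22
out = ~n  # -> out = -23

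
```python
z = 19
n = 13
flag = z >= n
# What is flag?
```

Trace (tracking flag):
z = 19  # -> z = 19
n = 13  # -> n = 13
flag = z >= n  # -> flag = True

Answer: True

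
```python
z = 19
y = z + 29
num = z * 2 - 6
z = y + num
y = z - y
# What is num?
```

Trace (tracking num):
z = 19  # -> z = 19
y = z + 29  # -> y = 48
num = z * 2 - 6  # -> num = 32
z = y + num  # -> z = 80
y = z - y  # -> y = 32

Answer: 32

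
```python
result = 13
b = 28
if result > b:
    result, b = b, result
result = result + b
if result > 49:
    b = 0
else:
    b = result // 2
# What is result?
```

Trace (tracking result):
result = 13  # -> result = 13
b = 28  # -> b = 28
if result > b:  # condition is False
result = result + b  # -> result = 41
if result > 49:  # condition is False
else:
    b = result // 2  # -> b = 20

Answer: 41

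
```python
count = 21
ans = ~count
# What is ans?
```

Trace (tracking ans):
count = 21  # -> count = 21
ans = ~count  # -> ans = -22

Answer: -22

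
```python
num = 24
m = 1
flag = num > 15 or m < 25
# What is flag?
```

Trace (tracking flag):
num = 24  # -> num = 24
m = 1  # -> m = 1
flag = num > 15 or m < 25  # -> flag = True

Answer: True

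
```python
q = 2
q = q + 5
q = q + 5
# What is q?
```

Answer: 12

Derivation:
Trace (tracking q):
q = 2  # -> q = 2
q = q + 5  # -> q = 7
q = q + 5  # -> q = 12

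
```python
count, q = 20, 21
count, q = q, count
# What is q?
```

Trace (tracking q):
count, q = (20, 21)  # -> count = 20, q = 21
count, q = (q, count)  # -> count = 21, q = 20

Answer: 20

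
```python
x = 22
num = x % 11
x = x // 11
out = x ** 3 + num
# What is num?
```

Trace (tracking num):
x = 22  # -> x = 22
num = x % 11  # -> num = 0
x = x // 11  # -> x = 2
out = x ** 3 + num  # -> out = 8

Answer: 0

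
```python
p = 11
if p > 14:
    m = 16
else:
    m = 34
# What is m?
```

Answer: 34

Derivation:
Trace (tracking m):
p = 11  # -> p = 11
if p > 14:  # condition is False
else:
    m = 34  # -> m = 34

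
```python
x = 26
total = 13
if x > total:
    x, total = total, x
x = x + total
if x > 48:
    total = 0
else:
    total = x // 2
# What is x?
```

Answer: 39

Derivation:
Trace (tracking x):
x = 26  # -> x = 26
total = 13  # -> total = 13
if x > total:  # condition is True
    x, total = (total, x)  # -> x = 13, total = 26
x = x + total  # -> x = 39
if x > 48:  # condition is False
else:
    total = x // 2  # -> total = 19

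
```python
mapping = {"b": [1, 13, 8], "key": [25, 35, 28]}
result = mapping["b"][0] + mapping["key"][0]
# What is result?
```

Answer: 26

Derivation:
Trace (tracking result):
mapping = {'b': [1, 13, 8], 'key': [25, 35, 28]}  # -> mapping = {'b': [1, 13, 8], 'key': [25, 35, 28]}
result = mapping['b'][0] + mapping['key'][0]  # -> result = 26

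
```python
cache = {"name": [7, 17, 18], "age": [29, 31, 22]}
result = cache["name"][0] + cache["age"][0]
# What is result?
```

Answer: 36

Derivation:
Trace (tracking result):
cache = {'name': [7, 17, 18], 'age': [29, 31, 22]}  # -> cache = {'name': [7, 17, 18], 'age': [29, 31, 22]}
result = cache['name'][0] + cache['age'][0]  # -> result = 36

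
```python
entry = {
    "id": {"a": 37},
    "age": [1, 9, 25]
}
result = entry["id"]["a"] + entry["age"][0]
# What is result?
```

Answer: 38

Derivation:
Trace (tracking result):
entry = {'id': {'a': 37}, 'age': [1, 9, 25]}  # -> entry = {'id': {'a': 37}, 'age': [1, 9, 25]}
result = entry['id']['a'] + entry['age'][0]  # -> result = 38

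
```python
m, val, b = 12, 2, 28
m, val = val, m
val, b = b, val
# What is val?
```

Trace (tracking val):
m, val, b = (12, 2, 28)  # -> m = 12, val = 2, b = 28
m, val = (val, m)  # -> m = 2, val = 12
val, b = (b, val)  # -> val = 28, b = 12

Answer: 28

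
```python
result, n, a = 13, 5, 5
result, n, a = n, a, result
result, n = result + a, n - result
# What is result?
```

Answer: 18

Derivation:
Trace (tracking result):
result, n, a = (13, 5, 5)  # -> result = 13, n = 5, a = 5
result, n, a = (n, a, result)  # -> result = 5, n = 5, a = 13
result, n = (result + a, n - result)  # -> result = 18, n = 0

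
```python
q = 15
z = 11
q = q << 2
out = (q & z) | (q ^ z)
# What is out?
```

Trace (tracking out):
q = 15  # -> q = 15
z = 11  # -> z = 11
q = q << 2  # -> q = 60
out = q & z | q ^ z  # -> out = 63

Answer: 63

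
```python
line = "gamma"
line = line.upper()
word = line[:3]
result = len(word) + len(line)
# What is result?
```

Answer: 8

Derivation:
Trace (tracking result):
line = 'gamma'  # -> line = 'gamma'
line = line.upper()  # -> line = 'GAMMA'
word = line[:3]  # -> word = 'GAM'
result = len(word) + len(line)  # -> result = 8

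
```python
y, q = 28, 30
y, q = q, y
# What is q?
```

Answer: 28

Derivation:
Trace (tracking q):
y, q = (28, 30)  # -> y = 28, q = 30
y, q = (q, y)  # -> y = 30, q = 28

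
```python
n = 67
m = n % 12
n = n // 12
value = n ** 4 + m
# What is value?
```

Trace (tracking value):
n = 67  # -> n = 67
m = n % 12  # -> m = 7
n = n // 12  # -> n = 5
value = n ** 4 + m  # -> value = 632

Answer: 632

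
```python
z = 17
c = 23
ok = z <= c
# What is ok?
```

Trace (tracking ok):
z = 17  # -> z = 17
c = 23  # -> c = 23
ok = z <= c  # -> ok = True

Answer: True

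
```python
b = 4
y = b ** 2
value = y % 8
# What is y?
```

Trace (tracking y):
b = 4  # -> b = 4
y = b ** 2  # -> y = 16
value = y % 8  # -> value = 0

Answer: 16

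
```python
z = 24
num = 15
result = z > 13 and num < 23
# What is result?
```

Trace (tracking result):
z = 24  # -> z = 24
num = 15  # -> num = 15
result = z > 13 and num < 23  # -> result = True

Answer: True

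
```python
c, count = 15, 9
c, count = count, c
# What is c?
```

Trace (tracking c):
c, count = (15, 9)  # -> c = 15, count = 9
c, count = (count, c)  # -> c = 9, count = 15

Answer: 9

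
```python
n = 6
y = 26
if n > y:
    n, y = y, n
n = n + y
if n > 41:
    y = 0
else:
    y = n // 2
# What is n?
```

Trace (tracking n):
n = 6  # -> n = 6
y = 26  # -> y = 26
if n > y:  # condition is False
n = n + y  # -> n = 32
if n > 41:  # condition is False
else:
    y = n // 2  # -> y = 16

Answer: 32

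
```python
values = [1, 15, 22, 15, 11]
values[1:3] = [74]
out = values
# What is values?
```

Trace (tracking values):
values = [1, 15, 22, 15, 11]  # -> values = [1, 15, 22, 15, 11]
values[1:3] = [74]  # -> values = [1, 74, 15, 11]
out = values  # -> out = [1, 74, 15, 11]

Answer: [1, 74, 15, 11]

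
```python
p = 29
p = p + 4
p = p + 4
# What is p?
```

Trace (tracking p):
p = 29  # -> p = 29
p = p + 4  # -> p = 33
p = p + 4  # -> p = 37

Answer: 37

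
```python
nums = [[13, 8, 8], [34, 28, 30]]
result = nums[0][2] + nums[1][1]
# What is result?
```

Answer: 36

Derivation:
Trace (tracking result):
nums = [[13, 8, 8], [34, 28, 30]]  # -> nums = [[13, 8, 8], [34, 28, 30]]
result = nums[0][2] + nums[1][1]  # -> result = 36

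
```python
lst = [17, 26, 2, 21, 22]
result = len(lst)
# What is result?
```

Answer: 5

Derivation:
Trace (tracking result):
lst = [17, 26, 2, 21, 22]  # -> lst = [17, 26, 2, 21, 22]
result = len(lst)  # -> result = 5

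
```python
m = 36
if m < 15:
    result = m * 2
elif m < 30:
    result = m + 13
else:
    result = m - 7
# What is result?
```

Answer: 29

Derivation:
Trace (tracking result):
m = 36  # -> m = 36
if m < 15:  # condition is False
elif m < 30:  # condition is False
else:
    result = m - 7  # -> result = 29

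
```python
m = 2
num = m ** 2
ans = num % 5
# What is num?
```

Trace (tracking num):
m = 2  # -> m = 2
num = m ** 2  # -> num = 4
ans = num % 5  # -> ans = 4

Answer: 4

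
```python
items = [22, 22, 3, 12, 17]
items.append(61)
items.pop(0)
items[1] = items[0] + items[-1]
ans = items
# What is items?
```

Answer: [22, 83, 12, 17, 61]

Derivation:
Trace (tracking items):
items = [22, 22, 3, 12, 17]  # -> items = [22, 22, 3, 12, 17]
items.append(61)  # -> items = [22, 22, 3, 12, 17, 61]
items.pop(0)  # -> items = [22, 3, 12, 17, 61]
items[1] = items[0] + items[-1]  # -> items = [22, 83, 12, 17, 61]
ans = items  # -> ans = [22, 83, 12, 17, 61]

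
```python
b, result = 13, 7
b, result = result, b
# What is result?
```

Answer: 13

Derivation:
Trace (tracking result):
b, result = (13, 7)  # -> b = 13, result = 7
b, result = (result, b)  # -> b = 7, result = 13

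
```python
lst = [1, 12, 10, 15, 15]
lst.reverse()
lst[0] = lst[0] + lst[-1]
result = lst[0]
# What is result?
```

Trace (tracking result):
lst = [1, 12, 10, 15, 15]  # -> lst = [1, 12, 10, 15, 15]
lst.reverse()  # -> lst = [15, 15, 10, 12, 1]
lst[0] = lst[0] + lst[-1]  # -> lst = [16, 15, 10, 12, 1]
result = lst[0]  # -> result = 16

Answer: 16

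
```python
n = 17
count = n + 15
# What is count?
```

Trace (tracking count):
n = 17  # -> n = 17
count = n + 15  # -> count = 32

Answer: 32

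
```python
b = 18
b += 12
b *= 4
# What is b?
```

Trace (tracking b):
b = 18  # -> b = 18
b += 12  # -> b = 30
b *= 4  # -> b = 120

Answer: 120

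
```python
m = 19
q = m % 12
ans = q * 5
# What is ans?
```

Answer: 35

Derivation:
Trace (tracking ans):
m = 19  # -> m = 19
q = m % 12  # -> q = 7
ans = q * 5  # -> ans = 35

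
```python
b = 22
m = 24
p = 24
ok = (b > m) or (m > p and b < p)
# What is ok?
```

Answer: False

Derivation:
Trace (tracking ok):
b = 22  # -> b = 22
m = 24  # -> m = 24
p = 24  # -> p = 24
ok = b > m or (m > p and b < p)  # -> ok = False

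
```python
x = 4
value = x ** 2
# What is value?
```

Trace (tracking value):
x = 4  # -> x = 4
value = x ** 2  # -> value = 16

Answer: 16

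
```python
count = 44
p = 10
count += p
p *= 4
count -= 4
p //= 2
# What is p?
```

Trace (tracking p):
count = 44  # -> count = 44
p = 10  # -> p = 10
count += p  # -> count = 54
p *= 4  # -> p = 40
count -= 4  # -> count = 50
p //= 2  # -> p = 20

Answer: 20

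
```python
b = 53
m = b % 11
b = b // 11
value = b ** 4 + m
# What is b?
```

Answer: 4

Derivation:
Trace (tracking b):
b = 53  # -> b = 53
m = b % 11  # -> m = 9
b = b // 11  # -> b = 4
value = b ** 4 + m  # -> value = 265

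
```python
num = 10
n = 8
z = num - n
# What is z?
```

Answer: 2

Derivation:
Trace (tracking z):
num = 10  # -> num = 10
n = 8  # -> n = 8
z = num - n  # -> z = 2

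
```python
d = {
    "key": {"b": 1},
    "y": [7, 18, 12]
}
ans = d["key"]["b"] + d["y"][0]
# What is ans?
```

Answer: 8

Derivation:
Trace (tracking ans):
d = {'key': {'b': 1}, 'y': [7, 18, 12]}  # -> d = {'key': {'b': 1}, 'y': [7, 18, 12]}
ans = d['key']['b'] + d['y'][0]  # -> ans = 8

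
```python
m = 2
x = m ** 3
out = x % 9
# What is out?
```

Trace (tracking out):
m = 2  # -> m = 2
x = m ** 3  # -> x = 8
out = x % 9  # -> out = 8

Answer: 8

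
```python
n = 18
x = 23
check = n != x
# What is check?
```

Answer: True

Derivation:
Trace (tracking check):
n = 18  # -> n = 18
x = 23  # -> x = 23
check = n != x  # -> check = True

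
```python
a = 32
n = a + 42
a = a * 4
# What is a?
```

Answer: 128

Derivation:
Trace (tracking a):
a = 32  # -> a = 32
n = a + 42  # -> n = 74
a = a * 4  # -> a = 128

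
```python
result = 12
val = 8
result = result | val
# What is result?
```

Answer: 12

Derivation:
Trace (tracking result):
result = 12  # -> result = 12
val = 8  # -> val = 8
result = result | val  # -> result = 12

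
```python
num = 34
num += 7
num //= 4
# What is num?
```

Trace (tracking num):
num = 34  # -> num = 34
num += 7  # -> num = 41
num //= 4  # -> num = 10

Answer: 10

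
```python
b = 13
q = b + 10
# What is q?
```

Answer: 23

Derivation:
Trace (tracking q):
b = 13  # -> b = 13
q = b + 10  # -> q = 23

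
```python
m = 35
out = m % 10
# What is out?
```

Trace (tracking out):
m = 35  # -> m = 35
out = m % 10  # -> out = 5

Answer: 5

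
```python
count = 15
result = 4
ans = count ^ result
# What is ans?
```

Trace (tracking ans):
count = 15  # -> count = 15
result = 4  # -> result = 4
ans = count ^ result  # -> ans = 11

Answer: 11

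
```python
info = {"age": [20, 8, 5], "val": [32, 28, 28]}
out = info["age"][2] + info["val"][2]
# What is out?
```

Answer: 33

Derivation:
Trace (tracking out):
info = {'age': [20, 8, 5], 'val': [32, 28, 28]}  # -> info = {'age': [20, 8, 5], 'val': [32, 28, 28]}
out = info['age'][2] + info['val'][2]  # -> out = 33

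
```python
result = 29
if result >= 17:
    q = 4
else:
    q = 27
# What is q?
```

Trace (tracking q):
result = 29  # -> result = 29
if result >= 17:  # condition is True
    q = 4  # -> q = 4

Answer: 4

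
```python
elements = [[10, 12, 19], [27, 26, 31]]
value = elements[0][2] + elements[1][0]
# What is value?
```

Trace (tracking value):
elements = [[10, 12, 19], [27, 26, 31]]  # -> elements = [[10, 12, 19], [27, 26, 31]]
value = elements[0][2] + elements[1][0]  # -> value = 46

Answer: 46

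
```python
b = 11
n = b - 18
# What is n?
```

Trace (tracking n):
b = 11  # -> b = 11
n = b - 18  # -> n = -7

Answer: -7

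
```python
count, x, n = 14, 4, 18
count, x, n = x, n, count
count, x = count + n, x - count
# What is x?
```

Answer: 14

Derivation:
Trace (tracking x):
count, x, n = (14, 4, 18)  # -> count = 14, x = 4, n = 18
count, x, n = (x, n, count)  # -> count = 4, x = 18, n = 14
count, x = (count + n, x - count)  # -> count = 18, x = 14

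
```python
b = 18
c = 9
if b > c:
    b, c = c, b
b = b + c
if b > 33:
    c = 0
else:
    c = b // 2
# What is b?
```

Answer: 27

Derivation:
Trace (tracking b):
b = 18  # -> b = 18
c = 9  # -> c = 9
if b > c:  # condition is True
    b, c = (c, b)  # -> b = 9, c = 18
b = b + c  # -> b = 27
if b > 33:  # condition is False
else:
    c = b // 2  # -> c = 13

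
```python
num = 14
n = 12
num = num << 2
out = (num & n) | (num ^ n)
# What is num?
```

Answer: 56

Derivation:
Trace (tracking num):
num = 14  # -> num = 14
n = 12  # -> n = 12
num = num << 2  # -> num = 56
out = num & n | num ^ n  # -> out = 60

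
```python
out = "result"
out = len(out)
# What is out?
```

Trace (tracking out):
out = 'result'  # -> out = 'result'
out = len(out)  # -> out = 6

Answer: 6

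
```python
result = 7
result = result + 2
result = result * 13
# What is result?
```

Trace (tracking result):
result = 7  # -> result = 7
result = result + 2  # -> result = 9
result = result * 13  # -> result = 117

Answer: 117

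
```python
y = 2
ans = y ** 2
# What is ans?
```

Trace (tracking ans):
y = 2  # -> y = 2
ans = y ** 2  # -> ans = 4

Answer: 4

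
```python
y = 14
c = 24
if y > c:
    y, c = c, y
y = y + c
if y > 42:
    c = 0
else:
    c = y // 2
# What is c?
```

Answer: 19

Derivation:
Trace (tracking c):
y = 14  # -> y = 14
c = 24  # -> c = 24
if y > c:  # condition is False
y = y + c  # -> y = 38
if y > 42:  # condition is False
else:
    c = y // 2  # -> c = 19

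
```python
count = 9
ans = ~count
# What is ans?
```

Trace (tracking ans):
count = 9  # -> count = 9
ans = ~count  # -> ans = -10

Answer: -10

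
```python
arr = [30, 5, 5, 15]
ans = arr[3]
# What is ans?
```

Trace (tracking ans):
arr = [30, 5, 5, 15]  # -> arr = [30, 5, 5, 15]
ans = arr[3]  # -> ans = 15

Answer: 15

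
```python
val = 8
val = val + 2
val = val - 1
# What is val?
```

Trace (tracking val):
val = 8  # -> val = 8
val = val + 2  # -> val = 10
val = val - 1  # -> val = 9

Answer: 9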